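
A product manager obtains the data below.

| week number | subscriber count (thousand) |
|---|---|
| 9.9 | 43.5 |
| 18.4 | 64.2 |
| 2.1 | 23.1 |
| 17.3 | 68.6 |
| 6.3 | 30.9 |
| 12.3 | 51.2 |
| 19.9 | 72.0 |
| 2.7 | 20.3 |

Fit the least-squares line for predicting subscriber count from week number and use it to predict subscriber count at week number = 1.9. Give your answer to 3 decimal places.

n = 8, Σx = 88.9, Σy = 373.8, Σxy = 5159.26, Σx² = 1334.55
Sxx = Σx² − (Σx)²/n = 1334.55 − 987.90125 = 346.64875
Sxy = Σxy − (Σx)(Σy)/n = 5159.26 − 4153.8525 = 1005.4075
b = Sxy/Sxx = 1005.4075/346.64875 = 2.900364
a = ȳ − b·x̄ = 46.725 − 2.900364·11.1125 = 14.494707
ŷ(1.9) = a + b·1.9 = 14.494707 + 2.900364·1.9 = 20.005398

20.005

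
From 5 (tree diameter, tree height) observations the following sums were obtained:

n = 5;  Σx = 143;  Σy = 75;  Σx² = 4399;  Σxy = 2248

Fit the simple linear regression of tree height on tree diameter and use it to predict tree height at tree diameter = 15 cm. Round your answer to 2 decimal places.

10.47

Sxx = Σx² − (Σx)²/n = 4399 − 4089.8 = 309.2
Sxy = Σxy − (Σx)(Σy)/n = 2248 − 2145 = 103
b = Sxy/Sxx = 103/309.2 = 0.333118
a = ȳ − b·x̄ = 15 − 0.333118·28.6 = 5.472833
ŷ(15) = a + b·15 = 5.472833 + 0.333118·15 = 10.469599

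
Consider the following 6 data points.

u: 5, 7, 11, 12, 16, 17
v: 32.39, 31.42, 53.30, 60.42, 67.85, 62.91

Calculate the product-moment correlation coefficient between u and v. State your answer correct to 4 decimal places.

n = 6, Σx = 68, Σy = 308.29, Σxy = 3848.3, Σx² = 884, Σy² = 17089.0855
Sxx = Σx² − (Σx)²/n = 884 − 770.666667 = 113.333333
Sxy = Σxy − (Σx)(Σy)/n = 3848.3 − 3493.953333 = 354.346667
Syy = Σy² − (Σy)²/n = 17089.0855 − 15840.454017 = 1248.631483
r = Sxy/√(Sxx·Syy) = 354.346667/√(141511.568111) = 354.346667/376.180234 = 0.941960

0.9420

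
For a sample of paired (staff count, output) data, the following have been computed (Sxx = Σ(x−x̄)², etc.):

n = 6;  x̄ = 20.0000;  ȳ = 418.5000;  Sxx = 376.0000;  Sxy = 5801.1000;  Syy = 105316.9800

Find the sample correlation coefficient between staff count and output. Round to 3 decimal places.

r = Sxy/√(Sxx·Syy) = 5801.1/√(39599184.48) = 5801.1/6292.788291 = 0.921865

0.922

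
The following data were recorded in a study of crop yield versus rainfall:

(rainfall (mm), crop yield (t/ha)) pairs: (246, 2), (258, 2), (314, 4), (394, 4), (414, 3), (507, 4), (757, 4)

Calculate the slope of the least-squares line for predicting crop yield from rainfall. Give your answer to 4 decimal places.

0.0034

n = 7, Σx = 2890, Σy = 23, Σxy = 10138, Σx² = 1382406
Sxx = Σx² − (Σx)²/n = 1382406 − 1193157.142857 = 189248.857143
Sxy = Σxy − (Σx)(Σy)/n = 10138 − 9495.714286 = 642.285714
b = Sxy/Sxx = 642.285714/189248.857143 = 0.003394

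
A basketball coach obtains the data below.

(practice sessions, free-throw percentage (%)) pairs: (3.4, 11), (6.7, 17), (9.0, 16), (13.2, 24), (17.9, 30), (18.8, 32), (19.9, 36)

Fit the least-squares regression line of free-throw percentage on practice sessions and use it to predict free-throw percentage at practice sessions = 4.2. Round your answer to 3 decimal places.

11.633

n = 7, Σx = 88.9, Σy = 166, Σxy = 2467.1, Σx² = 1381.55
Sxx = Σx² − (Σx)²/n = 1381.55 − 1129.03 = 252.52
Sxy = Σxy − (Σx)(Σy)/n = 2467.1 − 2108.2 = 358.9
b = Sxy/Sxx = 358.9/252.52 = 1.421274
a = ȳ − b·x̄ = 23.714286 − 1.421274·12.7 = 5.664111
ŷ(4.2) = a + b·4.2 = 5.664111 + 1.421274·4.2 = 11.633460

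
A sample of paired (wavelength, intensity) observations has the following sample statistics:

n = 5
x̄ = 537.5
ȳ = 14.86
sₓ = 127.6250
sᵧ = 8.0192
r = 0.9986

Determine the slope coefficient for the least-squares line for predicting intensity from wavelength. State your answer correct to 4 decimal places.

b = r · sᵧ/sₓ = 0.9986 · 8.0192/127.625 = 0.062746

0.0627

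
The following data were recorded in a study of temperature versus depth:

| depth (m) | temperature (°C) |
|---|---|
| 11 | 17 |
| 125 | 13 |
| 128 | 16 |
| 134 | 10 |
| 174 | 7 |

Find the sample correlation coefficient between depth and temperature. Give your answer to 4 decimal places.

n = 5, Σx = 572, Σy = 63, Σxy = 6418, Σx² = 80362, Σy² = 863
Sxx = Σx² − (Σx)²/n = 80362 − 65436.8 = 14925.2
Sxy = Σxy − (Σx)(Σy)/n = 6418 − 7207.2 = -789.2
Syy = Σy² − (Σy)²/n = 863 − 793.8 = 69.2
r = Sxy/√(Sxx·Syy) = -789.2/√(1032823.84) = -789.2/1016.279410 = -0.776558

-0.7766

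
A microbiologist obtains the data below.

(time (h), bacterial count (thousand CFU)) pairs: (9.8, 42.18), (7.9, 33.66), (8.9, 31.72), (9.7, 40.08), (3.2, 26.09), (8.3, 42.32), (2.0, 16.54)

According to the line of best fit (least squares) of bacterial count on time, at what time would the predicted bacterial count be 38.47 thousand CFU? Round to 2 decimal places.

n = 7, Σx = 49.8, Σy = 232.59, Σxy = 1818.186, Σx² = 414.88
Sxx = Σx² − (Σx)²/n = 414.88 − 354.291429 = 60.588571
Sxy = Σxy − (Σx)(Σy)/n = 1818.186 − 1654.711714 = 163.474286
b = Sxy/Sxx = 163.474286/60.588571 = 2.698104
a = ȳ − b·x̄ = 33.227143 − 2.698104·7.114286 = 14.032058
Set a + b·x = 38.47: x = (38.47 − 14.032058) / 2.698104 = 9.057449

9.06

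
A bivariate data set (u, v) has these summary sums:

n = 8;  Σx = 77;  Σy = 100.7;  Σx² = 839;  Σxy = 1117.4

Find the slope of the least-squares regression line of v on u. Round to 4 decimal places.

1.5138

Sxx = Σx² − (Σx)²/n = 839 − 741.125 = 97.875
Sxy = Σxy − (Σx)(Σy)/n = 1117.4 − 969.2375 = 148.1625
b = Sxy/Sxx = 148.1625/97.875 = 1.513793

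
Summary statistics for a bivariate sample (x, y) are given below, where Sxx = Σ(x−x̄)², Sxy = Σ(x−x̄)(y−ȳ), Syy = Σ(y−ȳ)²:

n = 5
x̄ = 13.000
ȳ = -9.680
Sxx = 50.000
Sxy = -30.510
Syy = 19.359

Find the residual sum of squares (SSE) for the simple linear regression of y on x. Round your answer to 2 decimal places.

0.74

b = Sxy/Sxx = -30.51/50 = -0.6102
SSE = Syy − b·Sxy = 19.359 − (-0.6102)·(-30.51) = 0.741798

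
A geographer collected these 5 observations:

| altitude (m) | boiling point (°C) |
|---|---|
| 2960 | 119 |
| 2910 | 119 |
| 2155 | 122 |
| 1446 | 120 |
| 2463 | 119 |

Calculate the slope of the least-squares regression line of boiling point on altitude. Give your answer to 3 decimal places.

n = 5, Σx = 11934, Σy = 599, Σxy = 1428057, Σx² = 30031010
Sxx = Σx² − (Σx)²/n = 30031010 − 28484071.2 = 1546938.8
Sxy = Σxy − (Σx)(Σy)/n = 1428057 − 1429693.2 = -1636.2
b = Sxy/Sxx = -1636.2/1546938.8 = -0.001058

-0.001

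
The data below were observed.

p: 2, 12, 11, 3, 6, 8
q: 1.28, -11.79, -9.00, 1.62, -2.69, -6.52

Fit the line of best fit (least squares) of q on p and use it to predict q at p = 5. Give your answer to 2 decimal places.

n = 6, Σx = 42, Σy = -27.1, Σxy = -301.36, Σx² = 378
Sxx = Σx² − (Σx)²/n = 378 − 294 = 84
Sxy = Σxy − (Σx)(Σy)/n = -301.36 − (-189.7) = -111.66
b = Sxy/Sxx = -111.66/84 = -1.329286
a = ȳ − b·x̄ = -4.516667 − (-1.329286)·7 = 4.788333
ŷ(5) = a + b·5 = 4.788333 + (-1.329286)·5 = -1.858095

-1.86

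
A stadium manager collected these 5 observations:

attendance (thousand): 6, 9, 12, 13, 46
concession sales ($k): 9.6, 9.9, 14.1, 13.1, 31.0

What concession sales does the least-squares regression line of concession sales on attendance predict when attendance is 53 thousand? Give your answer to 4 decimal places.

n = 5, Σx = 86, Σy = 77.7, Σxy = 1912.2, Σx² = 2546
Sxx = Σx² − (Σx)²/n = 2546 − 1479.2 = 1066.8
Sxy = Σxy − (Σx)(Σy)/n = 1912.2 − 1336.44 = 575.76
b = Sxy/Sxx = 575.76/1066.8 = 0.539708
a = ȳ − b·x̄ = 15.54 − 0.539708·17.2 = 6.257030
ŷ(53) = a + b·53 = 6.257030 + 0.539708·53 = 34.861530

34.8615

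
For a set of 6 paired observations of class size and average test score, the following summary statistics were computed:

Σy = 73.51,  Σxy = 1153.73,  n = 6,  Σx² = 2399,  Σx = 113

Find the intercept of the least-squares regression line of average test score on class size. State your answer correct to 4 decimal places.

28.2948

Sxx = Σx² − (Σx)²/n = 2399 − 2128.166667 = 270.833333
Sxy = Σxy − (Σx)(Σy)/n = 1153.73 − 1384.438333 = -230.708333
b = Sxy/Sxx = -230.708333/270.833333 = -0.851846
a = ȳ − b·x̄ = 12.251667 − (-0.851846)·18.833333 = 28.294769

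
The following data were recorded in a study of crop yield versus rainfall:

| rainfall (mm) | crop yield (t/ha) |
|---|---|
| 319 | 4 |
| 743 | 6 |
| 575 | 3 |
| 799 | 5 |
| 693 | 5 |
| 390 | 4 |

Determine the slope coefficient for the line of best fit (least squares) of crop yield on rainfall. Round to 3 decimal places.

n = 6, Σx = 3519, Σy = 27, Σxy = 16479, Σx² = 2255185
Sxx = Σx² − (Σx)²/n = 2255185 − 2063893.5 = 191291.5
Sxy = Σxy − (Σx)(Σy)/n = 16479 − 15835.5 = 643.5
b = Sxy/Sxx = 643.5/191291.5 = 0.003364

0.003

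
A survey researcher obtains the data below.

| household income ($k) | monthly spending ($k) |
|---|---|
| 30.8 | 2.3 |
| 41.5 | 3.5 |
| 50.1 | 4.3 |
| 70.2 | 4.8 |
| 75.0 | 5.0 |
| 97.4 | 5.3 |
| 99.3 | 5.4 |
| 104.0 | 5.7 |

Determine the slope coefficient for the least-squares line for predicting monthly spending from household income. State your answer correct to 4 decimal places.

n = 8, Σx = 568.3, Σy = 36.3, Σxy = 2788.72, Σx² = 45897.19
Sxx = Σx² − (Σx)²/n = 45897.19 − 40370.61125 = 5526.57875
Sxy = Σxy − (Σx)(Σy)/n = 2788.72 − 2578.66125 = 210.05875
b = Sxy/Sxx = 210.05875/5526.57875 = 0.038009

0.0380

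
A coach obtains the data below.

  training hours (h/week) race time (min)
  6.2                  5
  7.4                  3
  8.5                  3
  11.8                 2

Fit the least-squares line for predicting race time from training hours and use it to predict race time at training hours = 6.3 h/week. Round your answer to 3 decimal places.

4.235

n = 4, Σx = 33.9, Σy = 13, Σxy = 102.3, Σx² = 304.69
Sxx = Σx² − (Σx)²/n = 304.69 − 287.3025 = 17.3875
Sxy = Σxy − (Σx)(Σy)/n = 102.3 − 110.175 = -7.875
b = Sxy/Sxx = -7.875/17.3875 = -0.452912
a = ȳ − b·x̄ = 3.25 − (-0.452912)·8.475 = 7.088426
ŷ(6.3) = a + b·6.3 = 7.088426 + (-0.452912)·6.3 = 4.235083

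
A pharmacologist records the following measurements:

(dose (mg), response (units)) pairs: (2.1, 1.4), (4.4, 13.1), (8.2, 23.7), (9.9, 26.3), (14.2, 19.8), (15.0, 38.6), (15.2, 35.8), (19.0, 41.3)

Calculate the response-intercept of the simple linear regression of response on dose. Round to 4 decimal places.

n = 8, Σx = 88, Σy = 200, Σxy = 2704.31, Σx² = 1207.7
Sxx = Σx² − (Σx)²/n = 1207.7 − 968 = 239.7
Sxy = Σxy − (Σx)(Σy)/n = 2704.31 − 2200 = 504.31
b = Sxy/Sxx = 504.31/239.7 = 2.103922
a = ȳ − b·x̄ = 25 − 2.103922·11 = 1.856863

1.8569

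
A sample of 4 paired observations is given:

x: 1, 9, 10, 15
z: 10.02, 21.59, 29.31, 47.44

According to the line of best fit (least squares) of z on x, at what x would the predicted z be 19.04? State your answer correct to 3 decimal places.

n = 4, Σx = 35, Σy = 108.36, Σxy = 1209.03, Σx² = 407
Sxx = Σx² − (Σx)²/n = 407 − 306.25 = 100.75
Sxy = Σxy − (Σx)(Σy)/n = 1209.03 − 948.15 = 260.88
b = Sxy/Sxx = 260.88/100.75 = 2.589380
a = ȳ − b·x̄ = 27.09 − 2.589380·8.75 = 4.432928
Set a + b·x = 19.04: x = (19.04 − 4.432928) / 2.589380 = 5.641147

5.641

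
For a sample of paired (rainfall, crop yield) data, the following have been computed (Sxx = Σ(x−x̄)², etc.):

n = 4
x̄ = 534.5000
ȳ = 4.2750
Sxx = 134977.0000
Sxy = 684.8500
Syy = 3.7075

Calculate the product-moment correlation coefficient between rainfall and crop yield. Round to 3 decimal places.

0.968

r = Sxy/√(Sxx·Syy) = 684.85/√(500427.2275) = 684.85/707.408812 = 0.968111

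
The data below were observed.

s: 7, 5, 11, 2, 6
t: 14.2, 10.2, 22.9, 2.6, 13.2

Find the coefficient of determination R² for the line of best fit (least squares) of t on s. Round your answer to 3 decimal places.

0.992

n = 5, Σx = 31, Σy = 63.1, Σxy = 486.7, Σx² = 235, Σy² = 1011.09
Sxx = Σx² − (Σx)²/n = 235 − 192.2 = 42.8
Sxy = Σxy − (Σx)(Σy)/n = 486.7 − 391.22 = 95.48
Syy = Σy² − (Σy)²/n = 1011.09 − 796.322 = 214.768
R² = Sxy²/(Sxx·Syy) = (95.48)²/(42.8·214.768) = 0.991771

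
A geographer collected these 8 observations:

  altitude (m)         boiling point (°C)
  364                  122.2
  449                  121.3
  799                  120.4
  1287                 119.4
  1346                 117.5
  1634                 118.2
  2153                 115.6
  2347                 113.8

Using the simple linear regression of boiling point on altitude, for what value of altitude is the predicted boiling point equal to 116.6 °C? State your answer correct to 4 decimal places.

1812.2665

n = 8, Σx = 10379, Σy = 948.4, Σxy = 1216081.1, Σx² = 17254357
Sxx = Σx² − (Σx)²/n = 17254357 − 13465455.125 = 3788901.875
Sxy = Σxy − (Σx)(Σy)/n = 1216081.1 − 1230430.45 = -14349.35
b = Sxy/Sxx = -14349.35/3788901.875 = -0.003787
a = ȳ − b·x̄ = 118.55 − (-0.003787)·1297.375 = 123.463426
Set a + b·x = 116.6: x = (116.6 − 123.463426) / (-0.003787) = 1812.266522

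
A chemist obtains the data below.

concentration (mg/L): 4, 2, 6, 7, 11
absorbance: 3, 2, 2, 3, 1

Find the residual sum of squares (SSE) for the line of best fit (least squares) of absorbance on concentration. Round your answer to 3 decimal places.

n = 5, Σx = 30, Σy = 11, Σxy = 60, Σx² = 226, Σy² = 27
Sxx = Σx² − (Σx)²/n = 226 − 180 = 46
Sxy = Σxy − (Σx)(Σy)/n = 60 − 66 = -6
Syy = Σy² − (Σy)²/n = 27 − 24.2 = 2.8
b = Sxy/Sxx = -6/46 = -0.130435
SSE = Syy − b·Sxy = 2.8 − (-0.130435)·(-6) = 2.017391

2.017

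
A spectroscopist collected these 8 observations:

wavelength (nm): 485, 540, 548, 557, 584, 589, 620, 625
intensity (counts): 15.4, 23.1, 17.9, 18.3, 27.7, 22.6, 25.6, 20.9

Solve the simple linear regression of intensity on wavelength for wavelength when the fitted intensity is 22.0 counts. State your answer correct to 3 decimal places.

n = 8, Σx = 4548, Σy = 171.5, Σxy = 98368, Σx² = 2600380
Sxx = Σx² − (Σx)²/n = 2600380 − 2585538 = 14842
Sxy = Σxy − (Σx)(Σy)/n = 98368 − 97497.75 = 870.25
b = Sxy/Sxx = 870.25/14842 = 0.058634
a = ȳ − b·x̄ = 21.4375 − 0.058634·568.5 = -11.896089
Set a + b·x = 22.0: x = (22.0 − (-11.896089)) / 0.058634 = 578.093364

578.093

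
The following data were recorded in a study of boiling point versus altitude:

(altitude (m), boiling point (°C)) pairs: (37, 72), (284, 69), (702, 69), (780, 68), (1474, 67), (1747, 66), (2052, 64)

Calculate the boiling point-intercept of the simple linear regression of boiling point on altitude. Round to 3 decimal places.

71.075

n = 7, Σx = 7076, Σy = 475, Σxy = 469126, Σx² = 10618618
Sxx = Σx² − (Σx)²/n = 10618618 − 7152825.142857 = 3465792.857143
Sxy = Σxy − (Σx)(Σy)/n = 469126 − 480157.142857 = -11031.142857
b = Sxy/Sxx = -11031.142857/3465792.857143 = -0.003183
a = ȳ − b·x̄ = 67.857143 − (-0.003183)·1010.857143 = 71.074562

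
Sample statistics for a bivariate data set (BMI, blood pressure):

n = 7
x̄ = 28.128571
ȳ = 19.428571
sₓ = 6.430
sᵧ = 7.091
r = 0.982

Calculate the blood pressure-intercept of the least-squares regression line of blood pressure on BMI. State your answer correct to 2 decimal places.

-11.03

b = r · sᵧ/sₓ = 0.982 · 7.091/6.43 = 1.082949
a = ȳ − b·x̄ = 19.428571 − 1.082949·28.128571 = -11.033237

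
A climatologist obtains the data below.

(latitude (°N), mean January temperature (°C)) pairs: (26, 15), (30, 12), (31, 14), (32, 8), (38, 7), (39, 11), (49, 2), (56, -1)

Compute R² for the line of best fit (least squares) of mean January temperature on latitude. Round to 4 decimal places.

n = 8, Σx = 301, Σy = 68, Σxy = 2177, Σx² = 12063, Σy² = 804
Sxx = Σx² − (Σx)²/n = 12063 − 11325.125 = 737.875
Sxy = Σxy − (Σx)(Σy)/n = 2177 − 2558.5 = -381.5
Syy = Σy² − (Σy)²/n = 804 − 578 = 226
R² = Sxy²/(Sxx·Syy) = (-381.5)²/(737.875·226) = 0.872766

0.8728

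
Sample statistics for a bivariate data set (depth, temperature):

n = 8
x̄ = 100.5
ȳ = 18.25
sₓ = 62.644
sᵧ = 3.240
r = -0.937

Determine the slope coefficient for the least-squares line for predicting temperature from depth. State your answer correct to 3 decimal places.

-0.048

b = r · sᵧ/sₓ = -0.937 · 3.24/62.644 = -0.048462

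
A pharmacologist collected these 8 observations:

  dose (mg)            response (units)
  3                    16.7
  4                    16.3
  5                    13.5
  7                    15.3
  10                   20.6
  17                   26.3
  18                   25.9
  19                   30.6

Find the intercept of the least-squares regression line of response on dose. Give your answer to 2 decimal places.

n = 8, Σx = 83, Σy = 165.2, Σxy = 1990.6, Σx² = 1173
Sxx = Σx² − (Σx)²/n = 1173 − 861.125 = 311.875
Sxy = Σxy − (Σx)(Σy)/n = 1990.6 − 1713.95 = 276.65
b = Sxy/Sxx = 276.65/311.875 = 0.887054
a = ȳ − b·x̄ = 20.65 − 0.887054·10.375 = 11.446814

11.45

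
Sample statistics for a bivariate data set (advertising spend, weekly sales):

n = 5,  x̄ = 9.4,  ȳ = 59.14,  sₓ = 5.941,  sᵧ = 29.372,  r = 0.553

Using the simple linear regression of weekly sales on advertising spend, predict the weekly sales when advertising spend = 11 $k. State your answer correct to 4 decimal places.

b = r · sᵧ/sₓ = 0.553 · 29.372/5.941 = 2.734004
a = ȳ − b·x̄ = 59.14 − 2.734004·9.4 = 33.440365
ŷ(11) = a + b·11 = 33.440365 + 2.734004·11 = 63.514406

63.5144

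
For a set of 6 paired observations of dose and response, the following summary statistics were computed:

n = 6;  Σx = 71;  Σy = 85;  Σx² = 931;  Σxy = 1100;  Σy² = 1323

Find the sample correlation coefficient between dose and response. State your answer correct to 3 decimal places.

Sxx = Σx² − (Σx)²/n = 931 − 840.166667 = 90.833333
Sxy = Σxy − (Σx)(Σy)/n = 1100 − 1005.833333 = 94.166667
Syy = Σy² − (Σy)²/n = 1323 − 1204.166667 = 118.833333
r = Sxy/√(Sxx·Syy) = 94.166667/√(10794.027778) = 94.166667/103.894311 = 0.906370

0.906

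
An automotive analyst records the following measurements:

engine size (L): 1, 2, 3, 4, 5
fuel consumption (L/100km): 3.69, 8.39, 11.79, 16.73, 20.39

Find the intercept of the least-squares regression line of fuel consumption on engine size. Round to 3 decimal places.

-0.324

n = 5, Σx = 15, Σy = 60.99, Σxy = 224.71, Σx² = 55
Sxx = Σx² − (Σx)²/n = 55 − 45 = 10
Sxy = Σxy − (Σx)(Σy)/n = 224.71 − 182.97 = 41.74
b = Sxy/Sxx = 41.74/10 = 4.174
a = ȳ − b·x̄ = 12.198 − 4.174·3 = -0.324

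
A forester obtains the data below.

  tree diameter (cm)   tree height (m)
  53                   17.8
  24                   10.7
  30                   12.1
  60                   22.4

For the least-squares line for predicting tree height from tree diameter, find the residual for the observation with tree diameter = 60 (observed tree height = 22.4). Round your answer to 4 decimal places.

n = 4, Σx = 167, Σy = 63, Σxy = 2907.2, Σx² = 7885
Sxx = Σx² − (Σx)²/n = 7885 − 6972.25 = 912.75
Sxy = Σxy − (Σx)(Σy)/n = 2907.2 − 2630.25 = 276.95
b = Sxy/Sxx = 276.95/912.75 = 0.303424
a = ȳ − b·x̄ = 15.75 − 0.303424·41.75 = 3.082060
ŷ(60) = 3.082060 + 0.303424·60 = 21.287483
residual = y − ŷ = 22.4 − 21.287483 = 1.112517

1.1125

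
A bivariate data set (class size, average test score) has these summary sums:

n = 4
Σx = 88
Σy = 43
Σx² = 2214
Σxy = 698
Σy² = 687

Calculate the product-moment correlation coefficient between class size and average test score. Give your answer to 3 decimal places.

Sxx = Σx² − (Σx)²/n = 2214 − 1936 = 278
Sxy = Σxy − (Σx)(Σy)/n = 698 − 946 = -248
Syy = Σy² − (Σy)²/n = 687 − 462.25 = 224.75
r = Sxy/√(Sxx·Syy) = -248/√(62480.5) = -248/249.960997 = -0.992155

-0.992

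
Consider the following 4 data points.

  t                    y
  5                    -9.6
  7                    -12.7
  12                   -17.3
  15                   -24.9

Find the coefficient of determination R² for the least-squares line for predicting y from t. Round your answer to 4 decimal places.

n = 4, Σx = 39, Σy = -64.5, Σxy = -718, Σx² = 443, Σy² = 1172.75
Sxx = Σx² − (Σx)²/n = 443 − 380.25 = 62.75
Sxy = Σxy − (Σx)(Σy)/n = -718 − (-628.875) = -89.125
Syy = Σy² − (Σy)²/n = 1172.75 − 1040.0625 = 132.6875
R² = Sxy²/(Sxx·Syy) = (-89.125)²/(62.75·132.6875) = 0.954015

0.9540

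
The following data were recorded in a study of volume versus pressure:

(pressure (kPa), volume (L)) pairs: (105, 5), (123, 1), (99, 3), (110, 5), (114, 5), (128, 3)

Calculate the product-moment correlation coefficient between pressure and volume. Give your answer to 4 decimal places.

-0.4566

n = 6, Σx = 679, Σy = 22, Σxy = 2449, Σx² = 77435, Σy² = 94
Sxx = Σx² − (Σx)²/n = 77435 − 76840.166667 = 594.833333
Sxy = Σxy − (Σx)(Σy)/n = 2449 − 2489.666667 = -40.666667
Syy = Σy² − (Σy)²/n = 94 − 80.666667 = 13.333333
r = Sxy/√(Sxx·Syy) = -40.666667/√(7931.111111) = -40.666667/89.056786 = -0.456637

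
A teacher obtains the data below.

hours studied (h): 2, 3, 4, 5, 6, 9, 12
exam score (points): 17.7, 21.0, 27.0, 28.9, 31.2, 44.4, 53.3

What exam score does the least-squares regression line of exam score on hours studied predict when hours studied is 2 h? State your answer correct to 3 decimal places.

18.108

n = 7, Σx = 41, Σy = 223.5, Σxy = 1577.3, Σx² = 315
Sxx = Σx² − (Σx)²/n = 315 − 240.142857 = 74.857143
Sxy = Σxy − (Σx)(Σy)/n = 1577.3 − 1309.071429 = 268.228571
b = Sxy/Sxx = 268.228571/74.857143 = 3.583206
a = ȳ − b·x̄ = 31.928571 − 3.583206·5.857143 = 10.941221
ŷ(2) = a + b·2 = 10.941221 + 3.583206·2 = 18.107634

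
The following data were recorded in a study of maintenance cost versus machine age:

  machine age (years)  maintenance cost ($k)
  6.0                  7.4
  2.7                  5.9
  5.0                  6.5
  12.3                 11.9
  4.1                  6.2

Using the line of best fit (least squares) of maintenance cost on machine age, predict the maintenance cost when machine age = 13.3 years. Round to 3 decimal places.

n = 5, Σx = 30.1, Σy = 37.9, Σxy = 264.62, Σx² = 236.39
Sxx = Σx² − (Σx)²/n = 236.39 − 181.202 = 55.188
Sxy = Σxy − (Σx)(Σy)/n = 264.62 − 228.158 = 36.462
b = Sxy/Sxx = 36.462/55.188 = 0.660687
a = ȳ − b·x̄ = 7.58 − 0.660687·6.02 = 3.602664
ŷ(13.3) = a + b·13.3 = 3.602664 + 0.660687·13.3 = 12.389802

12.390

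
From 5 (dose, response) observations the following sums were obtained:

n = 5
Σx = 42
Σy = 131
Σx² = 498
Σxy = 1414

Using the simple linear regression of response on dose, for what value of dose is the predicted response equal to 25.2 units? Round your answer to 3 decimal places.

7.937

Sxx = Σx² − (Σx)²/n = 498 − 352.8 = 145.2
Sxy = Σxy − (Σx)(Σy)/n = 1414 − 1100.4 = 313.6
b = Sxy/Sxx = 313.6/145.2 = 2.159780
a = ȳ − b·x̄ = 26.2 − 2.159780·8.4 = 8.057851
Set a + b·x = 25.2: x = (25.2 − 8.057851) / 2.159780 = 7.936990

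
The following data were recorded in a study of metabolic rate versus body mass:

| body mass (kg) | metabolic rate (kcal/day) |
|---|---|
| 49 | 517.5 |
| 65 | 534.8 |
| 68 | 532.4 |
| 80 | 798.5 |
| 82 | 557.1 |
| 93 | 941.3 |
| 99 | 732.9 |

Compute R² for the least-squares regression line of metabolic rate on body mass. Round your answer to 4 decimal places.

0.5390

n = 7, Σx = 536, Σy = 4614.5, Σxy = 365982.9, Σx² = 42824, Σy² = 3208417.81
Sxx = Σx² − (Σx)²/n = 42824 − 41042.285714 = 1781.714286
Sxy = Σxy − (Σx)(Σy)/n = 365982.9 − 353338.857143 = 12644.042857
Syy = Σy² − (Σy)²/n = 3208417.81 − 3041944.321429 = 166473.488571
R² = Sxy²/(Sxx·Syy) = (12644.042857)²/(1781.714286·166473.488571) = 0.539000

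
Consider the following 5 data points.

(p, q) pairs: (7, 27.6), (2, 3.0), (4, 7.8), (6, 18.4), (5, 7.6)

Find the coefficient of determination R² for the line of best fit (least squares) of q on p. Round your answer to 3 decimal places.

n = 5, Σx = 24, Σy = 64.4, Σxy = 378.8, Σx² = 130, Σy² = 1227.92
Sxx = Σx² − (Σx)²/n = 130 − 115.2 = 14.8
Sxy = Σxy − (Σx)(Σy)/n = 378.8 − 309.12 = 69.68
Syy = Σy² − (Σy)²/n = 1227.92 − 829.472 = 398.448
R² = Sxy²/(Sxx·Syy) = (69.68)²/(14.8·398.448) = 0.823347

0.823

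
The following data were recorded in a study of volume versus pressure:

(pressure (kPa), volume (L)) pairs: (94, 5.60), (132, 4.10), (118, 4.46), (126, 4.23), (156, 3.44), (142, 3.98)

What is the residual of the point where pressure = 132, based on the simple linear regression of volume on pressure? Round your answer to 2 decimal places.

-0.07

n = 6, Σx = 768, Σy = 25.81, Σxy = 3228.66, Σx² = 100560
Sxx = Σx² − (Σx)²/n = 100560 − 98304 = 2256
Sxy = Σxy − (Σx)(Σy)/n = 3228.66 − 3303.68 = -75.02
b = Sxy/Sxx = -75.02/2256 = -0.033254
a = ȳ − b·x̄ = 4.301667 − (-0.033254)·128 = 8.558121
ŷ(132) = 8.558121 + (-0.033254)·132 = 4.168652
residual = y − ŷ = 4.10 − 4.168652 = -0.068652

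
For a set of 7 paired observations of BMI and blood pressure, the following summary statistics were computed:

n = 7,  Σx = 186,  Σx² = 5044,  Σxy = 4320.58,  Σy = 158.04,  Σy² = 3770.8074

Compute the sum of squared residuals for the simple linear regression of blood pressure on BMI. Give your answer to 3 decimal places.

Sxx = Σx² − (Σx)²/n = 5044 − 4942.285714 = 101.714286
Sxy = Σxy − (Σx)(Σy)/n = 4320.58 − 4199.348571 = 121.231429
Syy = Σy² − (Σy)²/n = 3770.8074 − 3568.091657 = 202.715743
b = Sxy/Sxx = 121.231429/101.714286 = 1.191882
SSE = Syy − b·Sxy = 202.715743 − 1.191882·121.231429 = 58.222183

58.222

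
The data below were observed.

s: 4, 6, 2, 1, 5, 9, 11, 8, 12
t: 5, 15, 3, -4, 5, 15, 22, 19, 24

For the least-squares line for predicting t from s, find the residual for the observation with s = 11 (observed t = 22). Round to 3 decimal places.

-0.491

n = 9, Σx = 58, Σy = 104, Σxy = 954, Σx² = 492
Sxx = Σx² − (Σx)²/n = 492 − 373.777778 = 118.222222
Sxy = Σxy − (Σx)(Σy)/n = 954 − 670.222222 = 283.777778
b = Sxy/Sxx = 283.777778/118.222222 = 2.400376
a = ȳ − b·x̄ = 11.555556 − 2.400376·6.444444 = -3.913534
ŷ(11) = -3.913534 + 2.400376·11 = 22.490602
residual = y − ŷ = 22 − 22.490602 = -0.490602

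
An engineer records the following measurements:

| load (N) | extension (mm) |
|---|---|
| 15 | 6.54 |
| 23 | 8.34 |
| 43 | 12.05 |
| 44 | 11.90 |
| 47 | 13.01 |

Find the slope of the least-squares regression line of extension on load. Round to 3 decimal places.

n = 5, Σx = 172, Σy = 51.84, Σxy = 1943.14, Σx² = 6748
Sxx = Σx² − (Σx)²/n = 6748 − 5916.8 = 831.2
Sxy = Σxy − (Σx)(Σy)/n = 1943.14 − 1783.296 = 159.844
b = Sxy/Sxx = 159.844/831.2 = 0.192305

0.192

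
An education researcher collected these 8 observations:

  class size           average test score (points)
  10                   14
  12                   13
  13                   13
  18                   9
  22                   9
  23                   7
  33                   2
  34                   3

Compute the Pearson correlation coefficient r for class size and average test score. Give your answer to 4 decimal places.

-0.9874

n = 8, Σx = 165, Σy = 70, Σxy = 1154, Σx² = 3995, Σy² = 758
Sxx = Σx² − (Σx)²/n = 3995 − 3403.125 = 591.875
Sxy = Σxy − (Σx)(Σy)/n = 1154 − 1443.75 = -289.75
Syy = Σy² − (Σy)²/n = 758 − 612.5 = 145.5
r = Sxy/√(Sxx·Syy) = -289.75/√(86117.8125) = -289.75/293.458366 = -0.987363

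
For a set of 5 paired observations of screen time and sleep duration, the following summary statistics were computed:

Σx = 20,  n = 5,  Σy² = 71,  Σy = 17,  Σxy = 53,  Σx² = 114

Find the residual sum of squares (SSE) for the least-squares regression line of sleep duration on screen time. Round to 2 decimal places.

Sxx = Σx² − (Σx)²/n = 114 − 80 = 34
Sxy = Σxy − (Σx)(Σy)/n = 53 − 68 = -15
Syy = Σy² − (Σy)²/n = 71 − 57.8 = 13.2
b = Sxy/Sxx = -15/34 = -0.441176
SSE = Syy − b·Sxy = 13.2 − (-0.441176)·(-15) = 6.582353

6.58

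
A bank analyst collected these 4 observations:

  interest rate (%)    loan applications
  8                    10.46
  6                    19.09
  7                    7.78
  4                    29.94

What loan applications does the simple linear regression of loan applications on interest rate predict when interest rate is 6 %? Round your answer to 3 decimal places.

18.189

n = 4, Σx = 25, Σy = 67.27, Σxy = 372.44, Σx² = 165
Sxx = Σx² − (Σx)²/n = 165 − 156.25 = 8.75
Sxy = Σxy − (Σx)(Σy)/n = 372.44 − 420.4375 = -47.9975
b = Sxy/Sxx = -47.9975/8.75 = -5.485429
a = ȳ − b·x̄ = 16.8175 − (-5.485429)·6.25 = 51.101429
ŷ(6) = a + b·6 = 51.101429 + (-5.485429)·6 = 18.188857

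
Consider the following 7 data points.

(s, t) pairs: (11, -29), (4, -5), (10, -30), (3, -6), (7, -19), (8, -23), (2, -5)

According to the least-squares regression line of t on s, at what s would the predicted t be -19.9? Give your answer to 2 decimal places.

7.44

n = 7, Σx = 45, Σy = -117, Σxy = -984, Σx² = 363
Sxx = Σx² − (Σx)²/n = 363 − 289.285714 = 73.714286
Sxy = Σxy − (Σx)(Σy)/n = -984 − (-752.142857) = -231.857143
b = Sxy/Sxx = -231.857143/73.714286 = -3.145349
a = ȳ − b·x̄ = -16.714286 − (-3.145349)·6.428571 = 3.505814
Set a + b·x = -19.9: x = (-19.9 − 3.505814) / (-3.145349) = 7.441405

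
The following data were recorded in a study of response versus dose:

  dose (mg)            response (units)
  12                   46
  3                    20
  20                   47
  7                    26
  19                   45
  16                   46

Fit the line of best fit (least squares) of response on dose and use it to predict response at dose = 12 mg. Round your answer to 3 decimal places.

n = 6, Σx = 77, Σy = 230, Σxy = 3325, Σx² = 1219
Sxx = Σx² − (Σx)²/n = 1219 − 988.166667 = 230.833333
Sxy = Σxy − (Σx)(Σy)/n = 3325 − 2951.666667 = 373.333333
b = Sxy/Sxx = 373.333333/230.833333 = 1.617329
a = ȳ − b·x̄ = 38.333333 − 1.617329·12.833333 = 17.577617
ŷ(12) = a + b·12 = 17.577617 + 1.617329·12 = 36.985560

36.986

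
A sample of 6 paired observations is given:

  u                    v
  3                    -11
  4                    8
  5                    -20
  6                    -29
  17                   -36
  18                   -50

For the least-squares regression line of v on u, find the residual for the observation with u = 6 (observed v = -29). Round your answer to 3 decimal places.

-12.972

n = 6, Σx = 53, Σy = -138, Σxy = -1787, Σx² = 699
Sxx = Σx² − (Σx)²/n = 699 − 468.166667 = 230.833333
Sxy = Σxy − (Σx)(Σy)/n = -1787 − (-1219) = -568
b = Sxy/Sxx = -568/230.833333 = -2.460650
a = ȳ − b·x̄ = -23 − (-2.460650)·8.833333 = -1.264260
ŷ(6) = -1.264260 + (-2.460650)·6 = -16.028159
residual = y − ŷ = -29 − (-16.028159) = -12.971841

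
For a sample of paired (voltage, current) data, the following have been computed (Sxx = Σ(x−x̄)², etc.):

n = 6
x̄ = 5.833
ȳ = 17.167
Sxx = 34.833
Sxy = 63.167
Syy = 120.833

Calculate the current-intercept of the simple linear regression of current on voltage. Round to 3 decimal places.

6.589

b = Sxy/Sxx = 63.167/34.833 = 1.813424
a = ȳ − b·x̄ = 17.167 − 1.813424·5.833 = 6.589298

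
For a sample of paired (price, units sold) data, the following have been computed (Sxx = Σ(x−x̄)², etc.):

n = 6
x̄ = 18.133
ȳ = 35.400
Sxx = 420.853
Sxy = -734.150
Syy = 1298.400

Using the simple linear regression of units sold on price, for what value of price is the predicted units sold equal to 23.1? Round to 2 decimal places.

b = Sxy/Sxx = -734.15/420.853 = -1.744433
a = ȳ − b·x̄ = 35.4 − (-1.744433)·18.133 = 67.031810
Set a + b·x = 23.1: x = (23.1 − 67.031810) / (-1.744433) = 25.184000

25.18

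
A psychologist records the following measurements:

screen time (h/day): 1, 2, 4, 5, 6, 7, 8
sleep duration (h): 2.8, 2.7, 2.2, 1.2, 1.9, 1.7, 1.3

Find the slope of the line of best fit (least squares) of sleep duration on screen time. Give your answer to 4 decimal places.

-0.2120

n = 7, Σx = 33, Σy = 13.8, Σxy = 56.7, Σx² = 195
Sxx = Σx² − (Σx)²/n = 195 − 155.571429 = 39.428571
Sxy = Σxy − (Σx)(Σy)/n = 56.7 − 65.057143 = -8.357143
b = Sxy/Sxx = -8.357143/39.428571 = -0.211957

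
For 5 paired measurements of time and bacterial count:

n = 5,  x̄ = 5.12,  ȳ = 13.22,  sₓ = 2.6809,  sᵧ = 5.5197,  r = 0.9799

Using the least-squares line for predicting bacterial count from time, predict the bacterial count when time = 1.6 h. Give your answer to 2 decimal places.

b = r · sᵧ/sₓ = 0.9799 · 5.5197/2.6809 = 2.017514
a = ȳ − b·x̄ = 13.22 − 2.017514·5.12 = 2.890327
ŷ(1.6) = a + b·1.6 = 2.890327 + 2.017514·1.6 = 6.118350

6.12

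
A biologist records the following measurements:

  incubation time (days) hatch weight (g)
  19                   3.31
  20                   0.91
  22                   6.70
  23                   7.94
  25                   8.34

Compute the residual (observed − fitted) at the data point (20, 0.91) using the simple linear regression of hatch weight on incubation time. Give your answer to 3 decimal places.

n = 5, Σx = 109, Σy = 27.2, Σxy = 619.61, Σx² = 2399
Sxx = Σx² − (Σx)²/n = 2399 − 2376.2 = 22.8
Sxy = Σxy − (Σx)(Σy)/n = 619.61 − 592.96 = 26.65
b = Sxy/Sxx = 26.65/22.8 = 1.168860
a = ȳ − b·x̄ = 5.44 − 1.168860·21.8 = -20.041140
ŷ(20) = -20.041140 + 1.168860·20 = 3.336053
residual = y − ŷ = 0.91 − 3.336053 = -2.426053

-2.426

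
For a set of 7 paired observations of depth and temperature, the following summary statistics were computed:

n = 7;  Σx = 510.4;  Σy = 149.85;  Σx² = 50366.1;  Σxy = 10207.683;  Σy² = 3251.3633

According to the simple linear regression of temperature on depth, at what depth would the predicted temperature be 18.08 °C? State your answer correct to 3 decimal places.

133.809

Sxx = Σx² − (Σx)²/n = 50366.1 − 37215.451429 = 13150.648571
Sxy = Σxy − (Σx)(Σy)/n = 10207.683 − 10926.205714 = -718.522714
b = Sxy/Sxx = -718.522714/13150.648571 = -0.054638
a = ȳ − b·x̄ = 21.407143 − (-0.054638)·72.914286 = 25.391020
Set a + b·x = 18.08: x = (18.08 − 25.391020) / (-0.054638) = 133.808793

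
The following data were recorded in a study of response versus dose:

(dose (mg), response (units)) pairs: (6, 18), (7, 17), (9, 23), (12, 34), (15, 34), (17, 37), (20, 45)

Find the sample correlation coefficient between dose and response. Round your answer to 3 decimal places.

n = 7, Σx = 86, Σy = 208, Σxy = 2881, Σx² = 1224, Σy² = 6848
Sxx = Σx² − (Σx)²/n = 1224 − 1056.571429 = 167.428571
Sxy = Σxy − (Σx)(Σy)/n = 2881 − 2555.428571 = 325.571429
Syy = Σy² − (Σy)²/n = 6848 − 6180.571429 = 667.428571
r = Sxy/√(Sxx·Syy) = 325.571429/√(111746.612245) = 325.571429/334.285226 = 0.973933

0.974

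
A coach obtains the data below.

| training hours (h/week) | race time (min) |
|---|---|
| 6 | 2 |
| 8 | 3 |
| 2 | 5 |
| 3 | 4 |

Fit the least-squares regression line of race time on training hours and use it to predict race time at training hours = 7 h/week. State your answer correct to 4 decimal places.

n = 4, Σx = 19, Σy = 14, Σxy = 58, Σx² = 113
Sxx = Σx² − (Σx)²/n = 113 − 90.25 = 22.75
Sxy = Σxy − (Σx)(Σy)/n = 58 − 66.5 = -8.5
b = Sxy/Sxx = -8.5/22.75 = -0.373626
a = ȳ − b·x̄ = 3.5 − (-0.373626)·4.75 = 5.274725
ŷ(7) = a + b·7 = 5.274725 + (-0.373626)·7 = 2.659341

2.6593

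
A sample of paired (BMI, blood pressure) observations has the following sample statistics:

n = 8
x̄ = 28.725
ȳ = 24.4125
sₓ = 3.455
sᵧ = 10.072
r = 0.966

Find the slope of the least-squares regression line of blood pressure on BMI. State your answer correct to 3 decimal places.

b = r · sᵧ/sₓ = 0.966 · 10.072/3.455 = 2.816079

2.816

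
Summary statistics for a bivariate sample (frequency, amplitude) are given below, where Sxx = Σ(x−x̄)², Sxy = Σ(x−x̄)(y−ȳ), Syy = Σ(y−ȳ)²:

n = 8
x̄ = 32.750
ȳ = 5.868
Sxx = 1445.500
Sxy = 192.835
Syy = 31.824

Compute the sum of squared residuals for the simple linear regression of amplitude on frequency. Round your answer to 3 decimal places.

b = Sxy/Sxx = 192.835/1445.5 = 0.133404
SSE = Syy − b·Sxy = 31.824 − 0.133404·192.835 = 6.099104

6.099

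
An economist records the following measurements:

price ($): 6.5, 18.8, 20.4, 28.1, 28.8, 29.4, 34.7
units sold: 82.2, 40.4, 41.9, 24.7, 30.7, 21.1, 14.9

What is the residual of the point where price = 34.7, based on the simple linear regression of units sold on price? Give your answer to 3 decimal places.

n = 7, Σx = 166.7, Σy = 255.9, Σxy = 4864.18, Σx² = 4499.35
Sxx = Σx² − (Σx)²/n = 4499.35 − 3969.841429 = 529.508571
Sxy = Σxy − (Σx)(Σy)/n = 4864.18 − 6094.075714 = -1229.895714
b = Sxy/Sxx = -1229.895714/529.508571 = -2.322712
a = ȳ − b·x̄ = 36.557143 − (-2.322712)·23.814286 = 91.870861
ŷ(34.7) = 91.870861 + (-2.322712)·34.7 = 11.272768
residual = y − ŷ = 14.9 − 11.272768 = 3.627232

3.627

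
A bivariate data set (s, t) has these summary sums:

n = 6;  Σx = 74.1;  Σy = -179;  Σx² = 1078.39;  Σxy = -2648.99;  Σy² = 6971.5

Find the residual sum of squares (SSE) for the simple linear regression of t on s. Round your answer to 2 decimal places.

454.39

Sxx = Σx² − (Σx)²/n = 1078.39 − 915.135 = 163.255
Sxy = Σxy − (Σx)(Σy)/n = -2648.99 − (-2210.65) = -438.34
Syy = Σy² − (Σy)²/n = 6971.5 − 5340.166667 = 1631.333333
b = Sxy/Sxx = -438.34/163.255 = -2.685002
SSE = Syy − b·Sxy = 1631.333333 − (-2.685002)·(-438.34) = 454.389561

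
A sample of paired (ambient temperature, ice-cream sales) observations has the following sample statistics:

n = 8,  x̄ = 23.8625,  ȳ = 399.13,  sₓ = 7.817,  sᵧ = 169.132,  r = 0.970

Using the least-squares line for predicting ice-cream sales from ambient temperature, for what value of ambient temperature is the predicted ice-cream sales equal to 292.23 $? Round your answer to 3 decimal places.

18.769

b = r · sᵧ/sₓ = 0.97 · 169.132/7.817 = 20.987340
a = ȳ − b·x̄ = 399.13 − 20.987340·23.8625 = -101.680411
Set a + b·x = 292.23: x = (292.23 − (-101.680411)) / 20.987340 = 18.768953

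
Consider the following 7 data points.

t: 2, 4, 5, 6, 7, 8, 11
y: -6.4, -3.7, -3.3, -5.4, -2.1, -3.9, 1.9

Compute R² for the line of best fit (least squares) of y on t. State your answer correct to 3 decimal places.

0.701

n = 7, Σx = 43, Σy = -22.9, Σxy = -101.5, Σx² = 315, Σy² = 117.93
Sxx = Σx² − (Σx)²/n = 315 − 264.142857 = 50.857143
Sxy = Σxy − (Σx)(Σy)/n = -101.5 − (-140.671429) = 39.171429
Syy = Σy² − (Σy)²/n = 117.93 − 74.915714 = 43.014286
R² = Sxy²/(Sxx·Syy) = (39.171429)²/(50.857143·43.014286) = 0.701414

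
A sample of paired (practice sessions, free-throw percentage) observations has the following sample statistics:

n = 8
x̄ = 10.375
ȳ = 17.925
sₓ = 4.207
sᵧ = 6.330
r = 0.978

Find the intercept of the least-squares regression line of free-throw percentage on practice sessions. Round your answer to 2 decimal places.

b = r · sᵧ/sₓ = 0.978 · 6.33/4.207 = 1.471533
a = ȳ − b·x̄ = 17.925 − 1.471533·10.375 = 2.657843

2.66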